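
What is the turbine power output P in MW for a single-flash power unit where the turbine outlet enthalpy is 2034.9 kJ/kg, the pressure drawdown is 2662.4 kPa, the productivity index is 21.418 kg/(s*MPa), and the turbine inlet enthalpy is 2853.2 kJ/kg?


Step 1: mdot = PI * dP / 1000 = 21.418 * 2662.4 / 1000 = 57.02328 kg/s
Step 2: P = mdot*(h_in - h_out)/1000 = 57.02328*(2853.2 - 2034.9)/1000 = 46.662 MW
P = 46.662 MW


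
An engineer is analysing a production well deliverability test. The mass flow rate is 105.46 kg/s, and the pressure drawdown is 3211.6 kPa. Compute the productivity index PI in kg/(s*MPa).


PI = mdot * 1000 / dP
PI = 105.46 * 1000 / 3211.6
PI = 32.837 kg/(s*MPa)


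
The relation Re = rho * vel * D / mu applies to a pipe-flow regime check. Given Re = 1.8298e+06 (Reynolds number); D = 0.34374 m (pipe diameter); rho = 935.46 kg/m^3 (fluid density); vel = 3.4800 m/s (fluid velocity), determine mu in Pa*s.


mu = rho * vel * D / Re
mu = 935.46 * 3.4800 * 0.34374 / 1.8298e+06
mu = 0.00061155 Pa*s


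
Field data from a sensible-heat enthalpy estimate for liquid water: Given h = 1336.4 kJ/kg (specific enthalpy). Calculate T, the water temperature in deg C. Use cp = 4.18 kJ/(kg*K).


T = h / cp
T = 1336.4 / 4.18
T = 319.71 deg C


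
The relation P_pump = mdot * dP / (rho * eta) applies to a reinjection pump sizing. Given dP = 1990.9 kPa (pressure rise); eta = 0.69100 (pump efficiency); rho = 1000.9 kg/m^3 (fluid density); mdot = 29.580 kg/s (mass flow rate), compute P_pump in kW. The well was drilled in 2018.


P_pump = mdot * dP / (rho * eta)
P_pump = 29.580 * 1990.9 / (1000.9 * 0.69100)
P_pump = 85.149 kW


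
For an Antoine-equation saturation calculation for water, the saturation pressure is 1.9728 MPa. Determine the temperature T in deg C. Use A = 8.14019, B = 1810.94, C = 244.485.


T = B / (A - log10(P_sat * 760 / 0.101325)) - C
T = 1810.94 / (8.14019 - log10(1.9728 * 760 / 0.101325)) - 244.485
T = 211.67 deg C


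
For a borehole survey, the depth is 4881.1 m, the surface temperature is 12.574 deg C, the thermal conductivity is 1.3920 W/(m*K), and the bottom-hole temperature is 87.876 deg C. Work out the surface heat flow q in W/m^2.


Step 1: grad = (T_d - T_surf)/d * 1000 = (87.876 - 12.574)/4881.1 * 1000 = 15.42726 deg C/km
Step 2: q = k * grad / 1000 = 1.392 * 15.42726 / 1000 = 0.021475 W/m^2
q = 0.021475 W/m^2


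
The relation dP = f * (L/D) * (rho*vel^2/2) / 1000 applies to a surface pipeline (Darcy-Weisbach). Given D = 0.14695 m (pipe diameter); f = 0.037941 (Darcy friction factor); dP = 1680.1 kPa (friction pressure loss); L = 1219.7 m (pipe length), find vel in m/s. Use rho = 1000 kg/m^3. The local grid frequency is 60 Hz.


vel = sqrt(dP*1000*2*D / (f*L*rho))
vel = sqrt(1680.1*1000*2*0.14695 / (0.037941*1219.7*1000))
vel = 3.2665 m/s


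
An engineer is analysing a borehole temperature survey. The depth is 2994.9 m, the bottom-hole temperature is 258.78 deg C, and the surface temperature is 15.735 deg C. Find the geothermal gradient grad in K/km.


grad = (T_d - T_surf) / d * 1000
grad = (258.78 - 15.735) / 2994.9 * 1000
grad = 81.15296 deg C/km
Convert: 81.15296 deg C/km * 1.0 = 81.153 K/km
grad = 81.153 K/km


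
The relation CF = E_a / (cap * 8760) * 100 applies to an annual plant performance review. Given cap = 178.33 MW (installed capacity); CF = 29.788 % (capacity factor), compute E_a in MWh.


E_a = CF / 100 * cap * 8760
E_a = 29.788 / 100 * 178.33 * 8760
E_a = 4.6534e+05 MWh


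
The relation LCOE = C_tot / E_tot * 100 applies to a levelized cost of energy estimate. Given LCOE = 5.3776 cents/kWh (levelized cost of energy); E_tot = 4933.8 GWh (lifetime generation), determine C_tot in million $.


C_tot = LCOE / 100 * E_tot
C_tot = 5.3776 / 100 * 4933.8
C_tot = 265.32 million $


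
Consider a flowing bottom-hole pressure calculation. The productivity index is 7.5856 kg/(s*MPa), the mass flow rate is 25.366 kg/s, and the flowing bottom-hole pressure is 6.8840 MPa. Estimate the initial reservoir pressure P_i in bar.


P_i = P_wf + mdot / PI
P_i = 6.8840 + 25.366 / 7.5856
P_i = 10.22797 MPa
Convert: 10.22797 MPa * 10.0 = 102.28 bar
P_i = 102.28 bar


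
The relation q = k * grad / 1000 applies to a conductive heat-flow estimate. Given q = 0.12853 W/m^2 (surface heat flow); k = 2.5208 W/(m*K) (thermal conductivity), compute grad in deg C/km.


grad = q * 1000 / k
grad = 0.12853 * 1000 / 2.5208
grad = 50.988 deg C/km


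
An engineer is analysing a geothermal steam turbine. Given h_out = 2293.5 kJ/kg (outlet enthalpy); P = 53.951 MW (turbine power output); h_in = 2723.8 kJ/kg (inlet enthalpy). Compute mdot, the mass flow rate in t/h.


mdot = P * 1000 / (h_in - h_out)
mdot = 53.951 * 1000 / (2723.8 - 2293.5)
mdot = 125.3800 kg/s
Convert: 125.3800 kg/s * 3.6 = 451.37 t/h
mdot = 451.37 t/h


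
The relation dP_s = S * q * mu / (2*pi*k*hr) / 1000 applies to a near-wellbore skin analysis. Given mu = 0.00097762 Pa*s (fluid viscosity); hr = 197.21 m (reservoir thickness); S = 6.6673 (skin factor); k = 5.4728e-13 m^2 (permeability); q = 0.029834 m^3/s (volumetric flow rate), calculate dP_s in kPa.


dP_s = S * q * mu / (2*pi*k*hr) / 1000
dP_s = 6.6673 * 0.029834 * 0.00097762 / (2*pi*5.4728e-13*197.21) / 1000
dP_s = 286.76 kPa


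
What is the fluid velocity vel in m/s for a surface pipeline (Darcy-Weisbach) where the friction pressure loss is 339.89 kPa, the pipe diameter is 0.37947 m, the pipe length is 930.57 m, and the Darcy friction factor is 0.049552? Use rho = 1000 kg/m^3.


vel = sqrt(dP*1000*2*D / (f*L*rho))
vel = sqrt(339.89*1000*2*0.37947 / (0.049552*930.57*1000))
vel = 2.3652 m/s


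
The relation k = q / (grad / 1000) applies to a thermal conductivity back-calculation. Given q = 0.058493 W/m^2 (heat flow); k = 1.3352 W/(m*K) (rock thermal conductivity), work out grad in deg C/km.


grad = q / k * 1000
grad = 0.058493 / 1.3352 * 1000
grad = 43.808 deg C/km


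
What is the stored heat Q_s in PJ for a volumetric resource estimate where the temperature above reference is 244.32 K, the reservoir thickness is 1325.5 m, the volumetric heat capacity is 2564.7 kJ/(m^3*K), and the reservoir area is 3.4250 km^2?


Step 1: Vr = A*1e6*hr = 3.425*1e6*1325.5 = 4.539838e+09 m^3
Step 2: Q_s = Vr*rhoc*dT/1e12 = 4.539838e+09*2564.7*244.32/1e12 = 2844.7 PJ
Q_s = 2844.7 PJ


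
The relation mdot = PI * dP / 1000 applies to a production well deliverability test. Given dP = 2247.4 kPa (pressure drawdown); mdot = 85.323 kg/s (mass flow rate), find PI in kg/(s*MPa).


PI = mdot * 1000 / dP
PI = 85.323 * 1000 / 2247.4
PI = 37.965 kg/(s*MPa)


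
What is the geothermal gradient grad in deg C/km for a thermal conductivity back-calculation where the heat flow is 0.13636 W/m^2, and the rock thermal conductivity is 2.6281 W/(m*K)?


grad = q / k * 1000
grad = 0.13636 / 2.6281 * 1000
grad = 51.885 deg C/km


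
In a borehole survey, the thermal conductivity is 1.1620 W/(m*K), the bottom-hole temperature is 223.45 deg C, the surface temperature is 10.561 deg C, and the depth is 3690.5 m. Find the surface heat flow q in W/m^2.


Step 1: grad = (T_d - T_surf)/d * 1000 = (223.45 - 10.561)/3690.5 * 1000 = 57.68568 deg C/km
Step 2: q = k * grad / 1000 = 1.162 * 57.68568 / 1000 = 0.067031 W/m^2
q = 0.067031 W/m^2


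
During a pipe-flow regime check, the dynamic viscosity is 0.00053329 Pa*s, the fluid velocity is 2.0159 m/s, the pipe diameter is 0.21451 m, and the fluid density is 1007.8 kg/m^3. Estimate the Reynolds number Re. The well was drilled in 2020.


Re = rho * vel * D / mu
Re = 1007.8 * 2.0159 * 0.21451 / 0.00053329
Re = 8.1720e+05


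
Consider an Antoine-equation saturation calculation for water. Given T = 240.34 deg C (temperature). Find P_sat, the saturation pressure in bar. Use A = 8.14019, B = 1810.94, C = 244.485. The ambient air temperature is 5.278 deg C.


P_sat = 10^(A - B/(C + T)) / 760 * 0.101325
P_sat = 10^(8.14019 - 1810.94/(244.485 + 240.34)) / 760 * 0.101325
P_sat = 3.387259 MPa
Convert: 3.387259 MPa * 10.0 = 33.873 bar
P_sat = 33.873 bar


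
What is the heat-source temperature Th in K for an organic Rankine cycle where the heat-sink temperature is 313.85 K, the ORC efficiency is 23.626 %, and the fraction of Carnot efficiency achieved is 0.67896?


Th = Tc / (1 - (eta_orc/100)/f)
Th = 313.85 / (1 - (23.626/100)/0.67896)
Th = 481.35 K


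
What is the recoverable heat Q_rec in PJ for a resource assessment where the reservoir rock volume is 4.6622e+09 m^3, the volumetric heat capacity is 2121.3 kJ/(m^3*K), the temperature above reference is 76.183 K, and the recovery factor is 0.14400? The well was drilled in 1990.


Step 1: Q_s = Vr*rhoc*dT/1e12 = 4.6622e+09*2121.3*76.183/1e12 = 753.4441 PJ
Step 2: Q_rec = Q_s * RF = 753.4441 * 0.144 = 108.50 PJ
Q_rec = 108.50 PJ


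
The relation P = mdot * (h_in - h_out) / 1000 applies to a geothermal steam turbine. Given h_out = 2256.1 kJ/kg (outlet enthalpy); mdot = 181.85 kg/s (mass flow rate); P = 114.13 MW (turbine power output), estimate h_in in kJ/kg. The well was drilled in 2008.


h_in = h_out + P * 1000 / mdot
h_in = 2256.1 + 114.13 * 1000 / 181.85
h_in = 2883.7 kJ/kg


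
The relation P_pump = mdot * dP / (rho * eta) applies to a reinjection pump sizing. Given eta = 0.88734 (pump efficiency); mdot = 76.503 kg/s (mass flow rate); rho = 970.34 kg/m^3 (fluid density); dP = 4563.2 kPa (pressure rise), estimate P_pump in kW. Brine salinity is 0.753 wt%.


P_pump = mdot * dP / (rho * eta)
P_pump = 76.503 * 4563.2 / (970.34 * 0.88734)
P_pump = 405.45 kW


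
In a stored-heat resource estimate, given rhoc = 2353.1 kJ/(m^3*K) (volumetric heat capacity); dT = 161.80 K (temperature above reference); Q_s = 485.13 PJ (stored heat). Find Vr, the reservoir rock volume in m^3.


Vr = Q_s * 1e12 / (rhoc * dT)
Vr = 485.13 * 1e12 / (2353.1 * 161.80)
Vr = 1.2742e+09 m^3


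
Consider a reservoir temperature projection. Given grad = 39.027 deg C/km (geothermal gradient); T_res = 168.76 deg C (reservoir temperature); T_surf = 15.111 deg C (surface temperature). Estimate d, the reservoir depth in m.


d = (T_res - T_surf) / grad * 1000
d = (168.76 - 15.111) / 39.027 * 1000
d = 3937.0 m


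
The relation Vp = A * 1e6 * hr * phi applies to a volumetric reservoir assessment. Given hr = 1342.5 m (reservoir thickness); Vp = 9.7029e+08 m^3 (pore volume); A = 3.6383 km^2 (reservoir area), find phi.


phi = Vp / (A * 1e6 * hr)
phi = 9.7029e+08 / (3.6383 * 1e6 * 1342.5)
phi = 0.19865


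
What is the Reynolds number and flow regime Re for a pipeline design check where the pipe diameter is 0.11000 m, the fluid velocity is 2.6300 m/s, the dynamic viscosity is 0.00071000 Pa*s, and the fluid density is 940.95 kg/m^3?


Step 1: Re = rho*vel*D/mu = 940.95*2.63*0.11/0.00071 = 3.8340e+05
Step 2: Re = 3.8340e+05 > 4000, so flow is turbulent.
Re = 3.8340e+05 (turbulent)


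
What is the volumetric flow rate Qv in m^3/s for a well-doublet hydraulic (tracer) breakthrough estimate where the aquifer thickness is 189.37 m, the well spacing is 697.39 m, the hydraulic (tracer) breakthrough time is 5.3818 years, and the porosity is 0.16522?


Qv = pi*hr*phi*L^2 / (3*t_bt*365.25*86400)
Qv = pi*189.37*0.16522*697.39^2 / (3*5.3818*365.25*86400)
Qv = 0.093826 m^3/s


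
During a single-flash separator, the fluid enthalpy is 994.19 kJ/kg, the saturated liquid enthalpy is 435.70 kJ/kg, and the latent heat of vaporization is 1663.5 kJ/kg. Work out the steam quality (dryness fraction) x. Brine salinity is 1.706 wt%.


x = (h - hf) / hfg
x = (994.19 - 435.70) / 1663.5
x = 0.33573


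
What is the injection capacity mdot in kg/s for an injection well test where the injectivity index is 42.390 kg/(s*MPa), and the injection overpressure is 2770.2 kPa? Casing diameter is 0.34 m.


mdot = II * dP / 1000
mdot = 42.390 * 2770.2 / 1000
mdot = 117.43 kg/s


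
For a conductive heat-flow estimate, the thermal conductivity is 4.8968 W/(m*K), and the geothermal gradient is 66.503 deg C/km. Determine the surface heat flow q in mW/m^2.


q = k * grad / 1000
q = 4.8968 * 66.503 / 1000
q = 0.3256519 W/m^2
Convert: 0.3256519 W/m^2 * 1000.0 = 325.65 mW/m^2
q = 325.65 mW/m^2


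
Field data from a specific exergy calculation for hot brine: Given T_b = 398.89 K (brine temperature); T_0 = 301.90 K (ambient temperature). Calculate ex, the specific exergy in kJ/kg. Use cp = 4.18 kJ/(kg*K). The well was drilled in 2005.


ex = cp * ((T_b - T_0) - T_0 * ln(T_b/T_0))
ex = 4.18 * ((398.89 - 301.90) - 301.90 * ln(398.89/301.90))
ex = 53.854 kJ/kg


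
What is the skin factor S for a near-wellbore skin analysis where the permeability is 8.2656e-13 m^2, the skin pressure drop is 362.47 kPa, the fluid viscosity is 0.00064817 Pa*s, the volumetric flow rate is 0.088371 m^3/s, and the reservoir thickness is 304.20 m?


S = dP_s * 1000 * 2*pi*k*hr / (q*mu)
S = 362.47 * 1000 * 2*pi*8.2656e-13*304.20 / (0.088371*0.00064817)
S = 9.9974


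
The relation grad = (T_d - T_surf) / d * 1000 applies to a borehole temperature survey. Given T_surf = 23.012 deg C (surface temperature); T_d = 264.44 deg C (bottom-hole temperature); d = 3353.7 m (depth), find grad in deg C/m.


grad = (T_d - T_surf) / d * 1000
grad = (264.44 - 23.012) / 3353.7 * 1000
grad = 71.98855 deg C/km
Convert: 71.98855 deg C/km * 0.001 = 0.071989 deg C/m
grad = 0.071989 deg C/m


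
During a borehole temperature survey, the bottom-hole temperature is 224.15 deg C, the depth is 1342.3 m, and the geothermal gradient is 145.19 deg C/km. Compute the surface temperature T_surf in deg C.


T_surf = T_d - grad * d / 1000
T_surf = 224.15 - 145.19 * 1342.3 / 1000
T_surf = 29.261 deg C


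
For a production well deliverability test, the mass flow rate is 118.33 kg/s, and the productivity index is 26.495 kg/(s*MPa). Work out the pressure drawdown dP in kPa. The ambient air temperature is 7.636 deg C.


dP = mdot * 1000 / PI
dP = 118.33 * 1000 / 26.495
dP = 4466.1 kPa


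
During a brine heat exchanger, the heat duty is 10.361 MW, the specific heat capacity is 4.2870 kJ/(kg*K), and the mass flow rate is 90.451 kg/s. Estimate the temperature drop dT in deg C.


dT = Q * 1000 / (mdot * cp)
dT = 10.361 * 1000 / (90.451 * 4.2870)
dT = 26.71990 K
Convert (temperature difference, 1 K = 1 deg C): 26.71990 K = 26.71990 deg C
dT = 26.720 deg C


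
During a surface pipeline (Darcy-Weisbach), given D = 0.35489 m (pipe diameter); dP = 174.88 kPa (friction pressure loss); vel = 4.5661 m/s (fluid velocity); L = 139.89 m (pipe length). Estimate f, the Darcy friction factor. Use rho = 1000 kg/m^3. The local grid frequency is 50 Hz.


f = dP*1000 / ((L/D)*(rho*vel^2/2))
f = 174.88*1000 / ((139.89/0.35489)*(1000*4.5661^2/2))
f = 0.042559


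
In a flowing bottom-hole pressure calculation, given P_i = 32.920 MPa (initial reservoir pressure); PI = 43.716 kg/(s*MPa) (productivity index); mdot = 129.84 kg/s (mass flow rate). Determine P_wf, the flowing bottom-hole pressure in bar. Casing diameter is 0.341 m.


P_wf = P_i - mdot / PI
P_wf = 32.920 - 129.84 / 43.716
P_wf = 29.94992 MPa
Convert: 29.94992 MPa * 10.0 = 299.50 bar
P_wf = 299.50 bar


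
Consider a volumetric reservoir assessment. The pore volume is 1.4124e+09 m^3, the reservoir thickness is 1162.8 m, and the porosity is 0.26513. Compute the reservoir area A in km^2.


A = Vp / (1e6 * hr * phi)
A = 1.4124e+09 / (1e6 * 1162.8 * 0.26513)
A = 4.5814 km^2


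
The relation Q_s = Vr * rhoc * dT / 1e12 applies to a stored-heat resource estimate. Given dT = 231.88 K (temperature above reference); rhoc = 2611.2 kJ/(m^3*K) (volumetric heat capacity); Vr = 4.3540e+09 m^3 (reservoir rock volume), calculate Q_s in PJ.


Q_s = Vr * rhoc * dT / 1e12
Q_s = 4.3540e+09 * 2611.2 * 231.88 / 1e12
Q_s = 2636.3 PJ


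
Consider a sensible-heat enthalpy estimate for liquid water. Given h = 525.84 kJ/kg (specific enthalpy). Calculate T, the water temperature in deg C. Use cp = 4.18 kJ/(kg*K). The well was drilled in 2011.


T = h / cp
T = 525.84 / 4.18
T = 125.80 deg C


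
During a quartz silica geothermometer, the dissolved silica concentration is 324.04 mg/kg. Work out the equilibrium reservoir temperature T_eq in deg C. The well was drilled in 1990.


T_eq = 1309 / (5.19 - log10(SiO2)) - 273.15
T_eq = 1309 / (5.19 - log10(324.04)) - 273.15
T_eq = 215.39 deg C


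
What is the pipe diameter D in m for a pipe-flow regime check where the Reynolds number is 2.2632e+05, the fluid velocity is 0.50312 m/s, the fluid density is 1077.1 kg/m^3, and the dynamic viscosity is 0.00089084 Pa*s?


D = Re * mu / (rho * vel)
D = 2.2632e+05 * 0.00089084 / (1077.1 * 0.50312)
D = 0.37204 m


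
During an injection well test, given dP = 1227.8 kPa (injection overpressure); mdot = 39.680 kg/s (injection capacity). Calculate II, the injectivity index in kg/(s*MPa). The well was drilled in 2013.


II = mdot * 1000 / dP
II = 39.680 * 1000 / 1227.8
II = 32.318 kg/(s*MPa)


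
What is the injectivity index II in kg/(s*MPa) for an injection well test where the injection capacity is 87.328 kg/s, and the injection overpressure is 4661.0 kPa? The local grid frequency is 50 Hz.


II = mdot * 1000 / dP
II = 87.328 * 1000 / 4661.0
II = 18.736 kg/(s*MPa)


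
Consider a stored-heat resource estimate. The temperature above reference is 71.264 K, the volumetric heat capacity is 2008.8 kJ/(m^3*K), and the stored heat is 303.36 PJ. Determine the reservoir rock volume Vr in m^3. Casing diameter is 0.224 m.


Vr = Q_s * 1e12 / (rhoc * dT)
Vr = 303.36 * 1e12 / (2008.8 * 71.264)
Vr = 2.1191e+09 m^3


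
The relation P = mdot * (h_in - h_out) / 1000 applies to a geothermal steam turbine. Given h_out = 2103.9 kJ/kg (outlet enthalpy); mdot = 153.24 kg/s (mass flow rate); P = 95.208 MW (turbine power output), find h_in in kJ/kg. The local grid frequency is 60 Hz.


h_in = h_out + P * 1000 / mdot
h_in = 2103.9 + 95.208 * 1000 / 153.24
h_in = 2725.2 kJ/kg


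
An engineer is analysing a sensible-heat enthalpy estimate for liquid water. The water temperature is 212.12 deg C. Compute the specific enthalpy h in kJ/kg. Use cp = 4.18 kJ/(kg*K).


h = cp * T
h = 4.18 * 212.12
h = 886.66 kJ/kg


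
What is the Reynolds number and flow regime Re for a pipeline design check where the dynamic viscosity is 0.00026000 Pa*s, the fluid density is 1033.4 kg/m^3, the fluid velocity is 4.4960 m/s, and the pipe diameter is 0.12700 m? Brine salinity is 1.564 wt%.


Step 1: Re = rho*vel*D/mu = 1033.4*4.496*0.127/0.00026 = 2.2695e+06
Step 2: Re = 2.2695e+06 > 4000, so flow is turbulent.
Re = 2.2695e+06 (turbulent)


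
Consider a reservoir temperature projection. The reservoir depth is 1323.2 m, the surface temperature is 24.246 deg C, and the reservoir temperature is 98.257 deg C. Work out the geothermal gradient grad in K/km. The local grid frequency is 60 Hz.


grad = (T_res - T_surf) / d * 1000
grad = (98.257 - 24.246) / 1323.2 * 1000
grad = 55.93334 deg C/km
Convert: 55.93334 deg C/km * 1.0 = 55.933 K/km
grad = 55.933 K/km


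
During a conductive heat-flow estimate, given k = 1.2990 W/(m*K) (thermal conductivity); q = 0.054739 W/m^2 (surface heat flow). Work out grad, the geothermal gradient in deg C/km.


grad = q * 1000 / k
grad = 0.054739 * 1000 / 1.2990
grad = 42.139 deg C/km


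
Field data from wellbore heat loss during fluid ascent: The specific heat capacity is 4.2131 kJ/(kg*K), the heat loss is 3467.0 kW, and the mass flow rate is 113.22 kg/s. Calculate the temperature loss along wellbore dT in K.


dT = Q_loss / (mdot * cp)
dT = 3467.0 / (113.22 * 4.2131)
dT = 7.2682 K


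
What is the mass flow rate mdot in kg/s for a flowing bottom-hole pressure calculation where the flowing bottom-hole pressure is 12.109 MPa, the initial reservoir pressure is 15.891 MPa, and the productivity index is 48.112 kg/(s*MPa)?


mdot = (P_i - P_wf) * PI
mdot = (15.891 - 12.109) * 48.112
mdot = 181.96 kg/s


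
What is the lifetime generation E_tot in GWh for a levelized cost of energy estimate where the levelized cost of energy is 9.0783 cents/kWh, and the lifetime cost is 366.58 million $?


E_tot = C_tot / LCOE * 100
E_tot = 366.58 / 9.0783 * 100
E_tot = 4038.0 GWh


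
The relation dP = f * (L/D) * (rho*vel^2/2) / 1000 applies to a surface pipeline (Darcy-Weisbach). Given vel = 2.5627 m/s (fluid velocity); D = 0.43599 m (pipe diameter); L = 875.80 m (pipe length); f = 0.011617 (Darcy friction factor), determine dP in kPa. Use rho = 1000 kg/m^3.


dP = f * (L/D) * (rho*vel^2/2) / 1000
dP = 0.011617 * (875.80/0.43599) * (1000*2.5627^2/2) / 1000
dP = 76.628 kPa


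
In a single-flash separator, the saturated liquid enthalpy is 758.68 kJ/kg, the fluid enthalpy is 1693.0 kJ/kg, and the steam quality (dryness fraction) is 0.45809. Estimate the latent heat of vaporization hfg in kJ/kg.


hfg = (h - hf) / x
hfg = (1693.0 - 758.68) / 0.45809
hfg = 2039.6 kJ/kg


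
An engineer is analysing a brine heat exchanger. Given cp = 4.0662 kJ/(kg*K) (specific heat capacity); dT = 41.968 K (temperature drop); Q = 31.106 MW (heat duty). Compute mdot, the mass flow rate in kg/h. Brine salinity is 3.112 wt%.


mdot = Q * 1000 / (cp * dT)
mdot = 31.106 * 1000 / (4.0662 * 41.968)
mdot = 182.2792 kg/s
Convert: 182.2792 kg/s * 3600.0 = 6.5621e+05 kg/h
mdot = 6.5621e+05 kg/h


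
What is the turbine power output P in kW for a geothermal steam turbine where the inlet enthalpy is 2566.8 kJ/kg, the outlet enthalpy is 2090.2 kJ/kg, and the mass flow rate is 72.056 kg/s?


P = mdot * (h_in - h_out) / 1000
P = 72.056 * (2566.8 - 2090.2) / 1000
P = 34.34189 MW
Convert: 34.34189 MW * 1000.0 = 34342 kW
P = 34342 kW


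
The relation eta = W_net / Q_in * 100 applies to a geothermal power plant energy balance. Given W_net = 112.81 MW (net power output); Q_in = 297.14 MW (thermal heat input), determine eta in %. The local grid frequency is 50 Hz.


eta = W_net / Q_in * 100
eta = 112.81 / 297.14 * 100
eta = 37.965 %


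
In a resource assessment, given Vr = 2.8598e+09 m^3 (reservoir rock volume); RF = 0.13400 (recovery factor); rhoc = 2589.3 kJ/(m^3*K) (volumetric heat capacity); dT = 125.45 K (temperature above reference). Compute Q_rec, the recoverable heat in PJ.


Step 1: Q_s = Vr*rhoc*dT/1e12 = 2.8598e+09*2589.3*125.45/1e12 = 928.9422 PJ
Step 2: Q_rec = Q_s * RF = 928.9422 * 0.134 = 124.48 PJ
Q_rec = 124.48 PJ


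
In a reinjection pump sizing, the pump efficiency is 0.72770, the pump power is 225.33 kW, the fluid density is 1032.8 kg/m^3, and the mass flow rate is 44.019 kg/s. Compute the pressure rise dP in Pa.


dP = P_pump * rho * eta / mdot
dP = 225.33 * 1032.8 * 0.72770 / 44.019
dP = 3847.224 kPa
Convert: 3847.224 kPa * 1000.0 = 3.8472e+06 Pa
dP = 3.8472e+06 Pa


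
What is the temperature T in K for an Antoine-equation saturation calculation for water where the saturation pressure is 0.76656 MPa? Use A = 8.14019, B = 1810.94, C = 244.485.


T = B / (A - log10(P_sat * 760 / 0.101325)) - C
T = 1810.94 / (8.14019 - log10(0.76656 * 760 / 0.101325)) - 244.485
T = 168.9200 deg C
Convert to K: 168.9200 + 273.15 = 442.07 K
T = 442.07 K


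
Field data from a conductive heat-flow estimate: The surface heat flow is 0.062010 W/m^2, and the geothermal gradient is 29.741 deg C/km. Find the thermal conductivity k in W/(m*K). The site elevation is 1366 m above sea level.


k = q * 1000 / grad
k = 0.062010 * 1000 / 29.741
k = 2.0850 W/(m*K)


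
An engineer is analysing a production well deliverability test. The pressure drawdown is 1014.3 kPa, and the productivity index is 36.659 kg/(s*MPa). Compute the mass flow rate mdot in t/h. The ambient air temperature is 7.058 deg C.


mdot = PI * dP / 1000
mdot = 36.659 * 1014.3 / 1000
mdot = 37.18322 kg/s
Convert: 37.18322 kg/s * 3.6 = 133.86 t/h
mdot = 133.86 t/h


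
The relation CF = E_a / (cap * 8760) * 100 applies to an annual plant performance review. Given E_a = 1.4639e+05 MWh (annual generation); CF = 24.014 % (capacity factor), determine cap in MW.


cap = E_a / (CF/100 * 8760)
cap = 1.4639e+05 / (24.014/100 * 8760)
cap = 69.589 MW


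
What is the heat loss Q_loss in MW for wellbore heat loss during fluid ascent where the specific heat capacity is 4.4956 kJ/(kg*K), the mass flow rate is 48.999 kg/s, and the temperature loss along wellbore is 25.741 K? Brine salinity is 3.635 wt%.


Q_loss = mdot * cp * dT
Q_loss = 48.999 * 4.4956 * 25.741
Q_loss = 5670.225 kW
Convert: 5670.225 kW * 0.001 = 5.6702 MW
Q_loss = 5.6702 MW


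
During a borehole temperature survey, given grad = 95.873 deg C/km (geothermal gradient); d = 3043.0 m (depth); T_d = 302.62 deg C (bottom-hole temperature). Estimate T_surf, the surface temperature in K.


T_surf = T_d - grad * d / 1000
T_surf = 302.62 - 95.873 * 3043.0 / 1000
T_surf = 10.87846 deg C
Convert to K: 10.87846 + 273.15 = 284.03 K
T_surf = 284.03 K


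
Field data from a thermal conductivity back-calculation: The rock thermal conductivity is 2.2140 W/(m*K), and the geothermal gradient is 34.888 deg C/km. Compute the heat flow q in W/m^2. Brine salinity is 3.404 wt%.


q = k * grad / 1000
q = 2.2140 * 34.888 / 1000
q = 0.077242 W/m^2


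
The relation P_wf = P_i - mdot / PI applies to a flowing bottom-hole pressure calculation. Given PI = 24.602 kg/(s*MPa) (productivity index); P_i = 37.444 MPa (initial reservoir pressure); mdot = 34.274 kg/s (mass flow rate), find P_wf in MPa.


P_wf = P_i - mdot / PI
P_wf = 37.444 - 34.274 / 24.602
P_wf = 36.051 MPa


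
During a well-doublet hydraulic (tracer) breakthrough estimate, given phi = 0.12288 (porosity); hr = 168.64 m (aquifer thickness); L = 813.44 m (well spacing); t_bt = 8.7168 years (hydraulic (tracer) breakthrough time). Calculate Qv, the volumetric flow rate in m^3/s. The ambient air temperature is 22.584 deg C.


Qv = pi*hr*phi*L^2 / (3*t_bt*365.25*86400)
Qv = pi*168.64*0.12288*813.44^2 / (3*8.7168*365.25*86400)
Qv = 0.052199 m^3/s


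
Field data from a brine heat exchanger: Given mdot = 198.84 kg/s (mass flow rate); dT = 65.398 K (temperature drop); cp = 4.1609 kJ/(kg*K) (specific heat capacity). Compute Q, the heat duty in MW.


Q = mdot * cp * dT / 1000
Q = 198.84 * 4.1609 * 65.398 / 1000
Q = 54.107 MW


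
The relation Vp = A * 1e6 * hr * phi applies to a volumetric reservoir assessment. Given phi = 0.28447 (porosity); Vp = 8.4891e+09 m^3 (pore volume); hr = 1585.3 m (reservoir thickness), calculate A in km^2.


A = Vp / (1e6 * hr * phi)
A = 8.4891e+09 / (1e6 * 1585.3 * 0.28447)
A = 18.824 km^2


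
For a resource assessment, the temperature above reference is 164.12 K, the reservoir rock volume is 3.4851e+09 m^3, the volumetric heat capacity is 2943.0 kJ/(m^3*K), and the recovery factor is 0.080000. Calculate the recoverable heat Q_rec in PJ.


Step 1: Q_s = Vr*rhoc*dT/1e12 = 3.4851e+09*2943.0*164.12/1e12 = 1683.321 PJ
Step 2: Q_rec = Q_s * RF = 1683.321 * 0.08 = 134.67 PJ
Q_rec = 134.67 PJ


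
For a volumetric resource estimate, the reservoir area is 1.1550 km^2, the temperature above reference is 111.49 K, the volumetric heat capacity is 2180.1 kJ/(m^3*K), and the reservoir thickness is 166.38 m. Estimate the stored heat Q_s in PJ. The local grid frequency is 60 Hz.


Step 1: Vr = A*1e6*hr = 1.155*1e6*166.38 = 1.921689e+08 m^3
Step 2: Q_s = Vr*rhoc*dT/1e12 = 1.921689e+08*2180.1*111.49/1e12 = 46.708 PJ
Q_s = 46.708 PJ


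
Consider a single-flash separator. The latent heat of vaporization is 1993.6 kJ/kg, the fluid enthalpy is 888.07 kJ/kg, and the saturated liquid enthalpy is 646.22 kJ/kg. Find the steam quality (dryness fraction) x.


x = (h - hf) / hfg
x = (888.07 - 646.22) / 1993.6
x = 0.12131


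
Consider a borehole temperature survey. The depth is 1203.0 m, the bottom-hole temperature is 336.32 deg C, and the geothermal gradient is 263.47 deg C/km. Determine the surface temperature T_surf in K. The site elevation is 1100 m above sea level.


T_surf = T_d - grad * d / 1000
T_surf = 336.32 - 263.47 * 1203.0 / 1000
T_surf = 19.36559 deg C
Convert to K: 19.36559 + 273.15 = 292.52 K
T_surf = 292.52 K


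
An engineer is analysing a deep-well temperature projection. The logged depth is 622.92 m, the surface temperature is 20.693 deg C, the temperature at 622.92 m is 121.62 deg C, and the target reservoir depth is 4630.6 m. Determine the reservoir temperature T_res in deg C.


Step 1: grad = (T_d1 - T_surf)/d1 * 1000 = (121.62 - 20.693)/622.92 * 1000 = 162.0224 deg C/km
Step 2: T_res = T_surf + grad*d2/1000 = 20.693 + 162.0224*4630.6/1000 = 770.95 deg C
T_res = 770.95 deg C


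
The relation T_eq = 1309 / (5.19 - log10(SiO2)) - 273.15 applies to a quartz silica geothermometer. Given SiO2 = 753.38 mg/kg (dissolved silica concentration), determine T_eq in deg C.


T_eq = 1309 / (5.19 - log10(SiO2)) - 273.15
T_eq = 1309 / (5.19 - log10(753.38)) - 273.15
T_eq = 292.79 deg C


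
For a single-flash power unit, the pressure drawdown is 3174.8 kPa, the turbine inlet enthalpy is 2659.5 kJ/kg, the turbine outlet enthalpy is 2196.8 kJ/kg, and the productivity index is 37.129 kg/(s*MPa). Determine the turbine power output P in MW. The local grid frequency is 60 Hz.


Step 1: mdot = PI * dP / 1000 = 37.129 * 3174.8 / 1000 = 117.8771 kg/s
Step 2: P = mdot*(h_in - h_out)/1000 = 117.8771*(2659.5 - 2196.8)/1000 = 54.542 MW
P = 54.542 MW


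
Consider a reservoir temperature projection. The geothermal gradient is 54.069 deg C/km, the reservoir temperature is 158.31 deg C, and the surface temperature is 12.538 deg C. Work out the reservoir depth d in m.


d = (T_res - T_surf) / grad * 1000
d = (158.31 - 12.538) / 54.069 * 1000
d = 2696.0 m


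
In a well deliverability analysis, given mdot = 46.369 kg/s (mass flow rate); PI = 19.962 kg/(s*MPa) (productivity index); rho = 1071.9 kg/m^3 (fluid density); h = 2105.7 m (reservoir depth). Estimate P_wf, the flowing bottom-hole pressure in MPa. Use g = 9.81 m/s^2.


Step 1: P_i = rho*g*h/1e6 = 1071.9*9.81*2105.7/1e6 = 22.14215 MPa
Step 2: P_wf = P_i - mdot/PI = 22.14215 - 46.369/19.962 = 19.819 MPa
P_wf = 19.819 MPa


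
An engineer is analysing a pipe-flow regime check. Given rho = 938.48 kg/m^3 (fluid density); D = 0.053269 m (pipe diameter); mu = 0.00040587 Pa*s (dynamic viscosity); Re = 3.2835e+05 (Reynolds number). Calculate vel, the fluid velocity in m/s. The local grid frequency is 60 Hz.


vel = Re * mu / (rho * D)
vel = 3.2835e+05 * 0.00040587 / (938.48 * 0.053269)
vel = 2.6658 m/s


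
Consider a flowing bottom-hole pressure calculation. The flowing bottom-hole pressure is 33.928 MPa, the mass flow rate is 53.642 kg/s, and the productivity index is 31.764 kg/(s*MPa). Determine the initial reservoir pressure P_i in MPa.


P_i = P_wf + mdot / PI
P_i = 33.928 + 53.642 / 31.764
P_i = 35.617 MPa


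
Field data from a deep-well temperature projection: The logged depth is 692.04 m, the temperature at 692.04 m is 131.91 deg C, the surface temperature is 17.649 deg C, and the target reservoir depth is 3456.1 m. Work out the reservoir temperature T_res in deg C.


Step 1: grad = (T_d1 - T_surf)/d1 * 1000 = (131.91 - 17.649)/692.04 * 1000 = 165.1075 deg C/km
Step 2: T_res = T_surf + grad*d2/1000 = 17.649 + 165.1075*3456.1/1000 = 588.28 deg C
T_res = 588.28 deg C


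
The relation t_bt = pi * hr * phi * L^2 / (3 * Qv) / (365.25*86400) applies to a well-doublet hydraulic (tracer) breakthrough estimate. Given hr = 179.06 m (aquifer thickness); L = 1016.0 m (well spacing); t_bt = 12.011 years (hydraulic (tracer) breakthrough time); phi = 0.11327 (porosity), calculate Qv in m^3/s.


Qv = pi*hr*phi*L^2 / (3*t_bt*365.25*86400)
Qv = pi*179.06*0.11327*1016.0^2 / (3*12.011*365.25*86400)
Qv = 0.057842 m^3/s


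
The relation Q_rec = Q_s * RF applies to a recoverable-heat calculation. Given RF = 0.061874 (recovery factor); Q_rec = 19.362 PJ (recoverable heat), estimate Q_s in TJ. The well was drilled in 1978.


Q_s = Q_rec / RF
Q_s = 19.362 / 0.061874
Q_s = 312.9263 PJ
Convert: 312.9263 PJ * 1000.0 = 3.1293e+05 TJ
Q_s = 3.1293e+05 TJ


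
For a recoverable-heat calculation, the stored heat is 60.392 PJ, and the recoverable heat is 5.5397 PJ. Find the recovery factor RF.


RF = Q_rec / Q_s
RF = 5.5397 / 60.392
RF = 0.091729


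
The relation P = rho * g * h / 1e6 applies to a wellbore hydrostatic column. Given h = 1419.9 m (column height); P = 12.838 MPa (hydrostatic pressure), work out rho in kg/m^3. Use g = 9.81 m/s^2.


rho = P * 1e6 / (g * h)
rho = 12.838 * 1e6 / (9.81 * 1419.9)
rho = 921.66 kg/m^3


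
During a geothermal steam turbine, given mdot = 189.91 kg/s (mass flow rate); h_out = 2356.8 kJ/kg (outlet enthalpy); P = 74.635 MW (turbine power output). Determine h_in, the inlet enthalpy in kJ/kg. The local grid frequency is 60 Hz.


h_in = h_out + P * 1000 / mdot
h_in = 2356.8 + 74.635 * 1000 / 189.91
h_in = 2749.8 kJ/kg


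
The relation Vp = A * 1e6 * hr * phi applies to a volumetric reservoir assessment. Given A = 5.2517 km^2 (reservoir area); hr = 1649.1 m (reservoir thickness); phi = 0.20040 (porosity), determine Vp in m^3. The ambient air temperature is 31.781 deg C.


Vp = A * 1e6 * hr * phi
Vp = 5.2517 * 1e6 * 1649.1 * 0.20040
Vp = 1.7356e+09 m^3


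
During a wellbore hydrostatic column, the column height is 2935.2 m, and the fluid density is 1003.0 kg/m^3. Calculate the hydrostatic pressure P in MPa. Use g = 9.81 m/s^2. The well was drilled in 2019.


P = rho * g * h / 1e6
P = 1003.0 * 9.81 * 2935.2 / 1e6
P = 28.881 MPa


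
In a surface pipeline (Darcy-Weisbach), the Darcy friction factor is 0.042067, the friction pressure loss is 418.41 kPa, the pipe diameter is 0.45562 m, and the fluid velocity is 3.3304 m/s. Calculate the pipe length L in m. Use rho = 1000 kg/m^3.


L = dP*1000*D / (f*rho*vel^2/2)
L = 418.41*1000*0.45562 / (0.042067*1000*3.3304^2/2)
L = 817.15 m


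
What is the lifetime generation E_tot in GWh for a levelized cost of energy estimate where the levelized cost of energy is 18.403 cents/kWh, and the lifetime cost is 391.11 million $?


E_tot = C_tot / LCOE * 100
E_tot = 391.11 / 18.403 * 100
E_tot = 2125.3 GWh


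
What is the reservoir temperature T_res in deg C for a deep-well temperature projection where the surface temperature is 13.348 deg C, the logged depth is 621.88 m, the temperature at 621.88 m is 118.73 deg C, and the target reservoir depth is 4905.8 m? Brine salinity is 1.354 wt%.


Step 1: grad = (T_d1 - T_surf)/d1 * 1000 = (118.73 - 13.348)/621.88 * 1000 = 169.4571 deg C/km
Step 2: T_res = T_surf + grad*d2/1000 = 13.348 + 169.4571*4905.8/1000 = 844.67 deg C
T_res = 844.67 deg C


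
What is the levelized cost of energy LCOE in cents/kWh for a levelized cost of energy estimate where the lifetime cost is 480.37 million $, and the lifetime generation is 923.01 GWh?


LCOE = C_tot / E_tot * 100
LCOE = 480.37 / 923.01 * 100
LCOE = 52.044 cents/kWh


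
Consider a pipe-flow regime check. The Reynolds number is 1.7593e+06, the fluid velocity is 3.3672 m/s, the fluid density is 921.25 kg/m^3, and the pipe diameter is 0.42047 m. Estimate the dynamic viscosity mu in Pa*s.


mu = rho * vel * D / Re
mu = 921.25 * 3.3672 * 0.42047 / 1.7593e+06
mu = 0.00074138 Pa*s


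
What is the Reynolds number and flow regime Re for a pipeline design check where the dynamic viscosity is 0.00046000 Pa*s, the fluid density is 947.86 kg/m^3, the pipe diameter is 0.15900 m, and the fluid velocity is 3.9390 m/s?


Step 1: Re = rho*vel*D/mu = 947.86*3.939*0.159/0.00046 = 1.2905e+06
Step 2: Re = 1.2905e+06 > 4000, so flow is turbulent.
Re = 1.2905e+06 (turbulent)


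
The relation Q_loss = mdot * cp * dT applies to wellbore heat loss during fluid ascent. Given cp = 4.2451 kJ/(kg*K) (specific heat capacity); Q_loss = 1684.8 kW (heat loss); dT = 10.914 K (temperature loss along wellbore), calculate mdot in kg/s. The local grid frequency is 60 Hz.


mdot = Q_loss / (cp * dT)
mdot = 1684.8 / (4.2451 * 10.914)
mdot = 36.364 kg/s


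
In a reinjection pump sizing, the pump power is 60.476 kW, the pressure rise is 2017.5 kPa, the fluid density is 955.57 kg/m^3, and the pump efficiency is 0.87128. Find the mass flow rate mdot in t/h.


mdot = P_pump * rho * eta / dP
mdot = 60.476 * 955.57 * 0.87128 / 2017.5
mdot = 24.95685 kg/s
Convert: 24.95685 kg/s * 3.6 = 89.845 t/h
mdot = 89.845 t/h


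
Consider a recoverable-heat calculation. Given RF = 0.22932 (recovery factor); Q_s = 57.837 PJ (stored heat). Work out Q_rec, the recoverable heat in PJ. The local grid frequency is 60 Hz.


Q_rec = Q_s * RF
Q_rec = 57.837 * 0.22932
Q_rec = 13.263 PJ


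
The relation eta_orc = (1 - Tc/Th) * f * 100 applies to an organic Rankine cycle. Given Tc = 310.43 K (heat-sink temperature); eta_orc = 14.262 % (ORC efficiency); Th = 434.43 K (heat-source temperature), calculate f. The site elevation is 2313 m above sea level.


f = (eta_orc/100) / (1 - Tc/Th)
f = (14.262/100) / (1 - 310.43/434.43)
f = 0.49966


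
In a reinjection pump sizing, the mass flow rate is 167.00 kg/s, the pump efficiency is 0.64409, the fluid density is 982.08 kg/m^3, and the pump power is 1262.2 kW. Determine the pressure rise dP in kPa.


dP = P_pump * rho * eta / mdot
dP = 1262.2 * 982.08 * 0.64409 / 167.00
dP = 4780.9 kPa


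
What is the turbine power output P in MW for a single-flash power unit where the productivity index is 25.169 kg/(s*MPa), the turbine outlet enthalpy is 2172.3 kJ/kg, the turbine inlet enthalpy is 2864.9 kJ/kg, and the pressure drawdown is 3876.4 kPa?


Step 1: mdot = PI * dP / 1000 = 25.169 * 3876.4 / 1000 = 97.56511 kg/s
Step 2: P = mdot*(h_in - h_out)/1000 = 97.56511*(2864.9 - 2172.3)/1000 = 67.574 MW
P = 67.574 MW


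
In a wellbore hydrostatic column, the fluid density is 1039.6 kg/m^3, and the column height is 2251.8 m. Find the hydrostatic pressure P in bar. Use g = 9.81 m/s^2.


P = rho * g * h / 1e6
P = 1039.6 * 9.81 * 2251.8 / 1e6
P = 22.96493 MPa
Convert: 22.96493 MPa * 10.0 = 229.65 bar
P = 229.65 bar


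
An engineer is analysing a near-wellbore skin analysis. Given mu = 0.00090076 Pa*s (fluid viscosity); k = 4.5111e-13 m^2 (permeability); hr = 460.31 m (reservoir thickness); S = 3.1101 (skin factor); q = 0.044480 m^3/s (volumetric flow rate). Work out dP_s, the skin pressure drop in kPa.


dP_s = S * q * mu / (2*pi*k*hr) / 1000
dP_s = 3.1101 * 0.044480 * 0.00090076 / (2*pi*4.5111e-13*460.31) / 1000
dP_s = 95.507 kPa


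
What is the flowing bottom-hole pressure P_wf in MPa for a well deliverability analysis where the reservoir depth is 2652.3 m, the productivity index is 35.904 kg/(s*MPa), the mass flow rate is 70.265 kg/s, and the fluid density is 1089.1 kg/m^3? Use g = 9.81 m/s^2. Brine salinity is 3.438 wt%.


Step 1: P_i = rho*g*h/1e6 = 1089.1*9.81*2652.3/1e6 = 28.33736 MPa
Step 2: P_wf = P_i - mdot/PI = 28.33736 - 70.265/35.904 = 26.380 MPa
P_wf = 26.380 MPa


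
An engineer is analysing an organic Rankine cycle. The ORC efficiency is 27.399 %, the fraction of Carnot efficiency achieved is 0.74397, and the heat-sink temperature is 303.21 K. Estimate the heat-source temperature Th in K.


Th = Tc / (1 - (eta_orc/100)/f)
Th = 303.21 / (1 - (27.399/100)/0.74397)
Th = 479.98 K


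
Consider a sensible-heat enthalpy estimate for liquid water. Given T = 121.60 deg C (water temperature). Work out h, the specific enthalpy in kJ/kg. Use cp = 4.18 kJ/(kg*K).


h = cp * T
h = 4.18 * 121.60
h = 508.29 kJ/kg


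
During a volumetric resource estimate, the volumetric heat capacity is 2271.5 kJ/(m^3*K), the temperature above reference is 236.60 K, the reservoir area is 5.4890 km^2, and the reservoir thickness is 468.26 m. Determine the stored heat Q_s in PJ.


Step 1: Vr = A*1e6*hr = 5.489*1e6*468.26 = 2.570279e+09 m^3
Step 2: Q_s = Vr*rhoc*dT/1e12 = 2.570279e+09*2271.5*236.6/1e12 = 1381.4 PJ
Q_s = 1381.4 PJ


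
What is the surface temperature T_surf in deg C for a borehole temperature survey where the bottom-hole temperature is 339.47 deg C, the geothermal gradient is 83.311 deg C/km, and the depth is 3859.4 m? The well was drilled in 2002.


T_surf = T_d - grad * d / 1000
T_surf = 339.47 - 83.311 * 3859.4 / 1000
T_surf = 17.940 deg C
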